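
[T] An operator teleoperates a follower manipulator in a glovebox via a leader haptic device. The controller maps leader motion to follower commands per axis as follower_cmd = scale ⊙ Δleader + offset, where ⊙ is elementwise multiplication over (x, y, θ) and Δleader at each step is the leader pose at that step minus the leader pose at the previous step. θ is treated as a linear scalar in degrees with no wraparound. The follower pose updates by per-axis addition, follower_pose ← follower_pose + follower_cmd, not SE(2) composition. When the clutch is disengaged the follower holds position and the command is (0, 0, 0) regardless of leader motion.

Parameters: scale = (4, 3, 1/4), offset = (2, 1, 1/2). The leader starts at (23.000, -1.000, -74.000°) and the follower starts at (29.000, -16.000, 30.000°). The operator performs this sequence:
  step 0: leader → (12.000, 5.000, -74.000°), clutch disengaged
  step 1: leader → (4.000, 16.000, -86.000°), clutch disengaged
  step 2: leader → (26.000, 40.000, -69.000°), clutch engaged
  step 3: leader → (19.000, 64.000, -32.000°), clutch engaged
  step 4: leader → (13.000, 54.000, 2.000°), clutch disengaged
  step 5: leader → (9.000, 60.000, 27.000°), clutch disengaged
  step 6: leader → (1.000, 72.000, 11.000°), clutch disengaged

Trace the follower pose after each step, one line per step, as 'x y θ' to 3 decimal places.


step 0: Δleader=(-11.000, 6.000, 0.000°), disengaged; cmd=(0,0,0) → follower holds at (29.000, -16.000, 30.000°)
step 1: Δleader=(-8.000, 11.000, -12.000°), disengaged; cmd=(0,0,0) → follower holds at (29.000, -16.000, 30.000°)
step 2: Δleader=(22.000, 24.000, 17.000°), engaged; cmd=(90.000, 73.000, 4.750°) → follower=(119.000, 57.000, 34.750°)
step 3: Δleader=(-7.000, 24.000, 37.000°), engaged; cmd=(-26.000, 73.000, 9.750°) → follower=(93.000, 130.000, 44.500°)
step 4: Δleader=(-6.000, -10.000, 34.000°), disengaged; cmd=(0,0,0) → follower holds at (93.000, 130.000, 44.500°)
step 5: Δleader=(-4.000, 6.000, 25.000°), disengaged; cmd=(0,0,0) → follower holds at (93.000, 130.000, 44.500°)
step 6: Δleader=(-8.000, 12.000, -16.000°), disengaged; cmd=(0,0,0) → follower holds at (93.000, 130.000, 44.500°)

29.000 -16.000 30.000
29.000 -16.000 30.000
119.000 57.000 34.750
93.000 130.000 44.500
93.000 130.000 44.500
93.000 130.000 44.500
93.000 130.000 44.500


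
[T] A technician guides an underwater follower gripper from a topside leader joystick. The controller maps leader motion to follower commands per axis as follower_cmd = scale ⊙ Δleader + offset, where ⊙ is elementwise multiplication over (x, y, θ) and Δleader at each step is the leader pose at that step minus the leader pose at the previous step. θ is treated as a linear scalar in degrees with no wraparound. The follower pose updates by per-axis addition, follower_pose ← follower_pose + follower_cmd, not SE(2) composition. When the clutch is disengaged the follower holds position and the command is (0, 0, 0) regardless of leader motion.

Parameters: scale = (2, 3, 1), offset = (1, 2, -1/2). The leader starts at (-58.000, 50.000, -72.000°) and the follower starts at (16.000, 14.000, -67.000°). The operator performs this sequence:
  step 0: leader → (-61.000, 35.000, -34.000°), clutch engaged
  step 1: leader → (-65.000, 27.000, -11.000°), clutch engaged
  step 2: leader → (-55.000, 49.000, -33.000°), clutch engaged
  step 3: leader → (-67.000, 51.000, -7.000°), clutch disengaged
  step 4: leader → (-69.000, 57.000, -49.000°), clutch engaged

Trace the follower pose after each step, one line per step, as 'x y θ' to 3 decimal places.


11.000 -29.000 -29.500
4.000 -51.000 -7.000
25.000 17.000 -29.500
25.000 17.000 -29.500
22.000 37.000 -72.000

step 0: Δleader=(-3.000, -15.000, 38.000°), engaged; cmd=(-5.000, -43.000, 37.500°) → follower=(11.000, -29.000, -29.500°)
step 1: Δleader=(-4.000, -8.000, 23.000°), engaged; cmd=(-7.000, -22.000, 22.500°) → follower=(4.000, -51.000, -7.000°)
step 2: Δleader=(10.000, 22.000, -22.000°), engaged; cmd=(21.000, 68.000, -22.500°) → follower=(25.000, 17.000, -29.500°)
step 3: Δleader=(-12.000, 2.000, 26.000°), disengaged; cmd=(0,0,0) → follower holds at (25.000, 17.000, -29.500°)
step 4: Δleader=(-2.000, 6.000, -42.000°), engaged; cmd=(-3.000, 20.000, -42.500°) → follower=(22.000, 37.000, -72.000°)


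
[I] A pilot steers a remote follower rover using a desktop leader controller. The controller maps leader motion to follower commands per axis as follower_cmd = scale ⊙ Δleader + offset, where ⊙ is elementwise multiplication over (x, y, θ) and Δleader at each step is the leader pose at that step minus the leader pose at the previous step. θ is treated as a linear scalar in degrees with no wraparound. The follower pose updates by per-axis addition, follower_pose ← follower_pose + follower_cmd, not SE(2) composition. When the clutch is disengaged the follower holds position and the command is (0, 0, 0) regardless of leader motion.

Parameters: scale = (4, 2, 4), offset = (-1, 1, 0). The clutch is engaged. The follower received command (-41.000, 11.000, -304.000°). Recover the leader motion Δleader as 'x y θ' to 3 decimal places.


axis x: (-41.000 − -1) / (4) = -10.000
axis y: (11.000 − 1) / (2) = 5.000
axis θ: (-304.000 − 0) / (4) = -76.000

-10.000 5.000 -76.000


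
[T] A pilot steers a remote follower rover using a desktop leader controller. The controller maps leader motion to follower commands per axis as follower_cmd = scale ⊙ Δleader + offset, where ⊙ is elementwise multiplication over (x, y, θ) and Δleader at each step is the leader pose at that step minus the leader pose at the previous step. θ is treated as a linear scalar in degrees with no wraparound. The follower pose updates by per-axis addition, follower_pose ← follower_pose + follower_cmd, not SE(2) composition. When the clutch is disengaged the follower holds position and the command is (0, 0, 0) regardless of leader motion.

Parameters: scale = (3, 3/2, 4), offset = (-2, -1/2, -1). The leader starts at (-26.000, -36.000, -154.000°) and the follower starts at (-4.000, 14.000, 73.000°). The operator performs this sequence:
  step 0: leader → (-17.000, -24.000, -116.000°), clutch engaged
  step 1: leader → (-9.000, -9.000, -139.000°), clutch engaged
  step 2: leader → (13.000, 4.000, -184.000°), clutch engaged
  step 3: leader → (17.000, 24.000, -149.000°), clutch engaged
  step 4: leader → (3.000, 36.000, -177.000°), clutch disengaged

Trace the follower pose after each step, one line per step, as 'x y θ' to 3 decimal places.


step 0: Δleader=(9.000, 12.000, 38.000°), engaged; cmd=(25.000, 17.500, 151.000°) → follower=(21.000, 31.500, 224.000°)
step 1: Δleader=(8.000, 15.000, -23.000°), engaged; cmd=(22.000, 22.000, -93.000°) → follower=(43.000, 53.500, 131.000°)
step 2: Δleader=(22.000, 13.000, -45.000°), engaged; cmd=(64.000, 19.000, -181.000°) → follower=(107.000, 72.500, -50.000°)
step 3: Δleader=(4.000, 20.000, 35.000°), engaged; cmd=(10.000, 29.500, 139.000°) → follower=(117.000, 102.000, 89.000°)
step 4: Δleader=(-14.000, 12.000, -28.000°), disengaged; cmd=(0,0,0) → follower holds at (117.000, 102.000, 89.000°)

21.000 31.500 224.000
43.000 53.500 131.000
107.000 72.500 -50.000
117.000 102.000 89.000
117.000 102.000 89.000


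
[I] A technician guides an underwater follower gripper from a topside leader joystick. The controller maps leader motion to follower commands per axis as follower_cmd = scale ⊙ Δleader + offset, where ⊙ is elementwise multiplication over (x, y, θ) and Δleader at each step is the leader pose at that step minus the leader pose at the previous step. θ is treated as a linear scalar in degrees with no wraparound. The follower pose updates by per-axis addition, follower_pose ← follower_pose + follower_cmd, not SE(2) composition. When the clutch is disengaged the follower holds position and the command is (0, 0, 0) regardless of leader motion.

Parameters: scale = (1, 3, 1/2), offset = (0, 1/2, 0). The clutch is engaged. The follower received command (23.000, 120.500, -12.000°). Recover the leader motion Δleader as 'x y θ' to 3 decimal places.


23.000 40.000 -24.000

axis x: (23.000 − 0) / (1) = 23.000
axis y: (120.500 − 1/2) / (3) = 40.000
axis θ: (-12.000 − 0) / (1/2) = -24.000


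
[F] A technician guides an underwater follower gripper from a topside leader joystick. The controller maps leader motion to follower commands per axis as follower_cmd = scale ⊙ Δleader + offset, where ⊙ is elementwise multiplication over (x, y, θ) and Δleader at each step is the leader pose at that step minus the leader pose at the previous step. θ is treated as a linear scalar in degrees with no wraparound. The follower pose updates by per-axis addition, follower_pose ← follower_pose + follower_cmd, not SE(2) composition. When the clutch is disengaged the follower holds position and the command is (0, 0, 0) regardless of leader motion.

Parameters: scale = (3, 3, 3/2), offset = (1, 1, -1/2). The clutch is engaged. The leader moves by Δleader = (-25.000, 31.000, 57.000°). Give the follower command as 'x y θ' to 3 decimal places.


axis x: 3·-25.000 + 1 = -74.000
axis y: 3·31.000 + 1 = 94.000
axis θ: 3/2·57.000 + -1/2 = 85.000

-74.000 94.000 85.000


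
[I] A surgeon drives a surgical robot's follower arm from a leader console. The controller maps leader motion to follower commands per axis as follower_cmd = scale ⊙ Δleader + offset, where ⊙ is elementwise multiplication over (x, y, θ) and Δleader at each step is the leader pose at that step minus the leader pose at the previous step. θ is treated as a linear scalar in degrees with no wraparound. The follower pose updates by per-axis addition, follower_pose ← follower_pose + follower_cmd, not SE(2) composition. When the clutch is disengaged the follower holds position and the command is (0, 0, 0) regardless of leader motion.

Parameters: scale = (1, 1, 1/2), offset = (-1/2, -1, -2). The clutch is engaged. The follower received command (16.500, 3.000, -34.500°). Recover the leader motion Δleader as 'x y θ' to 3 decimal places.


17.000 4.000 -65.000

axis x: (16.500 − -1/2) / (1) = 17.000
axis y: (3.000 − -1) / (1) = 4.000
axis θ: (-34.500 − -2) / (1/2) = -65.000


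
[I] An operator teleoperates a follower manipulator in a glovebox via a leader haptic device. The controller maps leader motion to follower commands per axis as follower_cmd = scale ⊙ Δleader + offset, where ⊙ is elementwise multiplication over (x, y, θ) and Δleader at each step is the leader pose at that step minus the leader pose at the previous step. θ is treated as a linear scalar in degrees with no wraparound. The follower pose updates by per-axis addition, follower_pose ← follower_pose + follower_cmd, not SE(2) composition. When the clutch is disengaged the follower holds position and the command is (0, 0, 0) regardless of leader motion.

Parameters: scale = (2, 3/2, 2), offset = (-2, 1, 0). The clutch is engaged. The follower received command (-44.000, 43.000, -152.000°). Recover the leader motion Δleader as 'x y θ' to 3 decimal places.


axis x: (-44.000 − -2) / (2) = -21.000
axis y: (43.000 − 1) / (3/2) = 28.000
axis θ: (-152.000 − 0) / (2) = -76.000

-21.000 28.000 -76.000


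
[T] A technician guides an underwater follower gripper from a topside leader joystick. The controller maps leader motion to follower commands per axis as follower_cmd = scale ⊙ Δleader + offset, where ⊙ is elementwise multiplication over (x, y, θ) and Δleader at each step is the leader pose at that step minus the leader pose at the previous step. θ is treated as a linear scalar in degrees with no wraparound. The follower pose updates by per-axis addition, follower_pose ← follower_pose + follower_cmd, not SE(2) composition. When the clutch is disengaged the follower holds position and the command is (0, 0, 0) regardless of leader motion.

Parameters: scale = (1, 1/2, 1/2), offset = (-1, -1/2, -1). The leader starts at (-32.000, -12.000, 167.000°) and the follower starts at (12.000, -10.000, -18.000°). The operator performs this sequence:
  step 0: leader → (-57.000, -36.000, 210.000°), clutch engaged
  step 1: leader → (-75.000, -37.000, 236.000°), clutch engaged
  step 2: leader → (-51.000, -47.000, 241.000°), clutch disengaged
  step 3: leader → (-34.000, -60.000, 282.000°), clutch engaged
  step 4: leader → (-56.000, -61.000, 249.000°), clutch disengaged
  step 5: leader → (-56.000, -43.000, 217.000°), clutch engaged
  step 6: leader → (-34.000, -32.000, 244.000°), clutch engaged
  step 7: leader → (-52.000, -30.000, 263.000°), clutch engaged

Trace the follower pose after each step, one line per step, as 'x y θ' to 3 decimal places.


step 0: Δleader=(-25.000, -24.000, 43.000°), engaged; cmd=(-26.000, -12.500, 20.500°) → follower=(-14.000, -22.500, 2.500°)
step 1: Δleader=(-18.000, -1.000, 26.000°), engaged; cmd=(-19.000, -1.000, 12.000°) → follower=(-33.000, -23.500, 14.500°)
step 2: Δleader=(24.000, -10.000, 5.000°), disengaged; cmd=(0,0,0) → follower holds at (-33.000, -23.500, 14.500°)
step 3: Δleader=(17.000, -13.000, 41.000°), engaged; cmd=(16.000, -7.000, 19.500°) → follower=(-17.000, -30.500, 34.000°)
step 4: Δleader=(-22.000, -1.000, -33.000°), disengaged; cmd=(0,0,0) → follower holds at (-17.000, -30.500, 34.000°)
step 5: Δleader=(0.000, 18.000, -32.000°), engaged; cmd=(-1.000, 8.500, -17.000°) → follower=(-18.000, -22.000, 17.000°)
step 6: Δleader=(22.000, 11.000, 27.000°), engaged; cmd=(21.000, 5.000, 12.500°) → follower=(3.000, -17.000, 29.500°)
step 7: Δleader=(-18.000, 2.000, 19.000°), engaged; cmd=(-19.000, 0.500, 8.500°) → follower=(-16.000, -16.500, 38.000°)

-14.000 -22.500 2.500
-33.000 -23.500 14.500
-33.000 -23.500 14.500
-17.000 -30.500 34.000
-17.000 -30.500 34.000
-18.000 -22.000 17.000
3.000 -17.000 29.500
-16.000 -16.500 38.000


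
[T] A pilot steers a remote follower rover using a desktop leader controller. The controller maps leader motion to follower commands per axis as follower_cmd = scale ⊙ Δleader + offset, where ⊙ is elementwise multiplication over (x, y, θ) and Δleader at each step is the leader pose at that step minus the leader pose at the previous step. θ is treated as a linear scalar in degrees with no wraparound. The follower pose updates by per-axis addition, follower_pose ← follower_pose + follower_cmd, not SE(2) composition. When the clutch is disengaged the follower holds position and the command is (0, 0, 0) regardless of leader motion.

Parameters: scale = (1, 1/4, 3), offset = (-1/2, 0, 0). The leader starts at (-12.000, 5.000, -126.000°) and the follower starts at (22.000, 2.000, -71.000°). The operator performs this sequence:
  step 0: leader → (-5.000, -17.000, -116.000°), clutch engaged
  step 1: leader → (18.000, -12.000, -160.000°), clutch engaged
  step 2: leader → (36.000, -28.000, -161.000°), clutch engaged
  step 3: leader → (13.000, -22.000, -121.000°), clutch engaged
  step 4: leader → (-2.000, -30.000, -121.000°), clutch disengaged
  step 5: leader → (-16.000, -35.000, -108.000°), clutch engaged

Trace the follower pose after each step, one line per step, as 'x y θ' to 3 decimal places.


28.500 -3.500 -41.000
51.000 -2.250 -173.000
68.500 -6.250 -176.000
45.000 -4.750 -56.000
45.000 -4.750 -56.000
30.500 -6.000 -17.000

step 0: Δleader=(7.000, -22.000, 10.000°), engaged; cmd=(6.500, -5.500, 30.000°) → follower=(28.500, -3.500, -41.000°)
step 1: Δleader=(23.000, 5.000, -44.000°), engaged; cmd=(22.500, 1.250, -132.000°) → follower=(51.000, -2.250, -173.000°)
step 2: Δleader=(18.000, -16.000, -1.000°), engaged; cmd=(17.500, -4.000, -3.000°) → follower=(68.500, -6.250, -176.000°)
step 3: Δleader=(-23.000, 6.000, 40.000°), engaged; cmd=(-23.500, 1.500, 120.000°) → follower=(45.000, -4.750, -56.000°)
step 4: Δleader=(-15.000, -8.000, 0.000°), disengaged; cmd=(0,0,0) → follower holds at (45.000, -4.750, -56.000°)
step 5: Δleader=(-14.000, -5.000, 13.000°), engaged; cmd=(-14.500, -1.250, 39.000°) → follower=(30.500, -6.000, -17.000°)


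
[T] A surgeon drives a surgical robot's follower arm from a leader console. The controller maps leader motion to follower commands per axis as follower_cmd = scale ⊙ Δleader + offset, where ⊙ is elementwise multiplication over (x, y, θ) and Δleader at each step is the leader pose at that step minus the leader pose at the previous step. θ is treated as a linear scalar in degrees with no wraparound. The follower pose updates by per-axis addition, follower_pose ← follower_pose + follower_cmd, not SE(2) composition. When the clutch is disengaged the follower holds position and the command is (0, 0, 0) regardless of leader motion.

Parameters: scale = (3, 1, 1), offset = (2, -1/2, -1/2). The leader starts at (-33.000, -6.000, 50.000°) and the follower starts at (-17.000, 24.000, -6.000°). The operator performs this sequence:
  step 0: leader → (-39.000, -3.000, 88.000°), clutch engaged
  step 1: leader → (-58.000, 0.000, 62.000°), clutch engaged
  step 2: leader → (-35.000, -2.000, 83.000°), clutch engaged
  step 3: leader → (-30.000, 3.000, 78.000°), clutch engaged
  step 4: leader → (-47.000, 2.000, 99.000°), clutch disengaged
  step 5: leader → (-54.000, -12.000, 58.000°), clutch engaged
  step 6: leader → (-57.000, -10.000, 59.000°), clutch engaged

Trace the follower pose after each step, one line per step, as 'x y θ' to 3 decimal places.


step 0: Δleader=(-6.000, 3.000, 38.000°), engaged; cmd=(-16.000, 2.500, 37.500°) → follower=(-33.000, 26.500, 31.500°)
step 1: Δleader=(-19.000, 3.000, -26.000°), engaged; cmd=(-55.000, 2.500, -26.500°) → follower=(-88.000, 29.000, 5.000°)
step 2: Δleader=(23.000, -2.000, 21.000°), engaged; cmd=(71.000, -2.500, 20.500°) → follower=(-17.000, 26.500, 25.500°)
step 3: Δleader=(5.000, 5.000, -5.000°), engaged; cmd=(17.000, 4.500, -5.500°) → follower=(0.000, 31.000, 20.000°)
step 4: Δleader=(-17.000, -1.000, 21.000°), disengaged; cmd=(0,0,0) → follower holds at (0.000, 31.000, 20.000°)
step 5: Δleader=(-7.000, -14.000, -41.000°), engaged; cmd=(-19.000, -14.500, -41.500°) → follower=(-19.000, 16.500, -21.500°)
step 6: Δleader=(-3.000, 2.000, 1.000°), engaged; cmd=(-7.000, 1.500, 0.500°) → follower=(-26.000, 18.000, -21.000°)

-33.000 26.500 31.500
-88.000 29.000 5.000
-17.000 26.500 25.500
0.000 31.000 20.000
0.000 31.000 20.000
-19.000 16.500 -21.500
-26.000 18.000 -21.000


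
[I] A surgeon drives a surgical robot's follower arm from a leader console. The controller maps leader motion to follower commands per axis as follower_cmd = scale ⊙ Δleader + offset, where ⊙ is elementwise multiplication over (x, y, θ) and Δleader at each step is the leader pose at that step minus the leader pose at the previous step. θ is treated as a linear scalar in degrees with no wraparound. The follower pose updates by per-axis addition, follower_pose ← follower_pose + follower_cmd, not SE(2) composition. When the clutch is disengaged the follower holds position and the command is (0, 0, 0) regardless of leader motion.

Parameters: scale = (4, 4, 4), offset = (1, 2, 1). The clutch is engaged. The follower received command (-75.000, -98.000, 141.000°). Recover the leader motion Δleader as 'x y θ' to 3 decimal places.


-19.000 -25.000 35.000

axis x: (-75.000 − 1) / (4) = -19.000
axis y: (-98.000 − 2) / (4) = -25.000
axis θ: (141.000 − 1) / (4) = 35.000


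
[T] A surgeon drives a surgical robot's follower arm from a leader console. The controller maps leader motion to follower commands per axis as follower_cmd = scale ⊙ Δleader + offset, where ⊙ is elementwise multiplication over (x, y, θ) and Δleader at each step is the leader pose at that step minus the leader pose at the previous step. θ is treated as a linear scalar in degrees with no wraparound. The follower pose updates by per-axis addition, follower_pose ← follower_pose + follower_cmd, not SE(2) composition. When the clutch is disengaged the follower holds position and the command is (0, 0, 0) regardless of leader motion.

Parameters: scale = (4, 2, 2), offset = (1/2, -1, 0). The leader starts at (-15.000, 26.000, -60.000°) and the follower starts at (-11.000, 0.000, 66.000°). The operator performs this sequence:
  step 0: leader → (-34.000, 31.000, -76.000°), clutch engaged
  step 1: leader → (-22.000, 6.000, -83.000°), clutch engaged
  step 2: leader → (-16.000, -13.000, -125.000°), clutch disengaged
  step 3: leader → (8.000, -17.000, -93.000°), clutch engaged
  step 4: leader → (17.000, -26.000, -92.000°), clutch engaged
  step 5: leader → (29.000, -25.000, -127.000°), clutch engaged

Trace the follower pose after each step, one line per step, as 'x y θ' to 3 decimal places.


-86.500 9.000 34.000
-38.000 -42.000 20.000
-38.000 -42.000 20.000
58.500 -51.000 84.000
95.000 -70.000 86.000
143.500 -69.000 16.000

step 0: Δleader=(-19.000, 5.000, -16.000°), engaged; cmd=(-75.500, 9.000, -32.000°) → follower=(-86.500, 9.000, 34.000°)
step 1: Δleader=(12.000, -25.000, -7.000°), engaged; cmd=(48.500, -51.000, -14.000°) → follower=(-38.000, -42.000, 20.000°)
step 2: Δleader=(6.000, -19.000, -42.000°), disengaged; cmd=(0,0,0) → follower holds at (-38.000, -42.000, 20.000°)
step 3: Δleader=(24.000, -4.000, 32.000°), engaged; cmd=(96.500, -9.000, 64.000°) → follower=(58.500, -51.000, 84.000°)
step 4: Δleader=(9.000, -9.000, 1.000°), engaged; cmd=(36.500, -19.000, 2.000°) → follower=(95.000, -70.000, 86.000°)
step 5: Δleader=(12.000, 1.000, -35.000°), engaged; cmd=(48.500, 1.000, -70.000°) → follower=(143.500, -69.000, 16.000°)


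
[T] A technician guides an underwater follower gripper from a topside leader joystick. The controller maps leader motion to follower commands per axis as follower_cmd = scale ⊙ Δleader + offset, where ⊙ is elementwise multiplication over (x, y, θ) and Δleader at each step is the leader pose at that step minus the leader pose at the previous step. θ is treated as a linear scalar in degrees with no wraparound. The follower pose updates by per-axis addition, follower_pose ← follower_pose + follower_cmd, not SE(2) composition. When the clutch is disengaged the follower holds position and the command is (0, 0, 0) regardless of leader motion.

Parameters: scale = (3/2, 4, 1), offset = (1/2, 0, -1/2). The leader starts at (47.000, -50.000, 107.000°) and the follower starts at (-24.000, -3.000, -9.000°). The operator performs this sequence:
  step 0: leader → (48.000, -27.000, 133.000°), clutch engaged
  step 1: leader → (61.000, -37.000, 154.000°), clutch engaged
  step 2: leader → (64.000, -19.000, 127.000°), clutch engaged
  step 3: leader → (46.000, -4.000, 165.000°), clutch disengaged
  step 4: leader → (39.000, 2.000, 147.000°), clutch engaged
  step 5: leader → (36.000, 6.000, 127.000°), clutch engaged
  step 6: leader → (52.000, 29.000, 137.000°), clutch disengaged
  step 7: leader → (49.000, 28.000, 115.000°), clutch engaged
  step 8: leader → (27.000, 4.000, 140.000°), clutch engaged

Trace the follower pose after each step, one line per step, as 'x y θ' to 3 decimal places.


step 0: Δleader=(1.000, 23.000, 26.000°), engaged; cmd=(2.000, 92.000, 25.500°) → follower=(-22.000, 89.000, 16.500°)
step 1: Δleader=(13.000, -10.000, 21.000°), engaged; cmd=(20.000, -40.000, 20.500°) → follower=(-2.000, 49.000, 37.000°)
step 2: Δleader=(3.000, 18.000, -27.000°), engaged; cmd=(5.000, 72.000, -27.500°) → follower=(3.000, 121.000, 9.500°)
step 3: Δleader=(-18.000, 15.000, 38.000°), disengaged; cmd=(0,0,0) → follower holds at (3.000, 121.000, 9.500°)
step 4: Δleader=(-7.000, 6.000, -18.000°), engaged; cmd=(-10.000, 24.000, -18.500°) → follower=(-7.000, 145.000, -9.000°)
step 5: Δleader=(-3.000, 4.000, -20.000°), engaged; cmd=(-4.000, 16.000, -20.500°) → follower=(-11.000, 161.000, -29.500°)
step 6: Δleader=(16.000, 23.000, 10.000°), disengaged; cmd=(0,0,0) → follower holds at (-11.000, 161.000, -29.500°)
step 7: Δleader=(-3.000, -1.000, -22.000°), engaged; cmd=(-4.000, -4.000, -22.500°) → follower=(-15.000, 157.000, -52.000°)
step 8: Δleader=(-22.000, -24.000, 25.000°), engaged; cmd=(-32.500, -96.000, 24.500°) → follower=(-47.500, 61.000, -27.500°)

-22.000 89.000 16.500
-2.000 49.000 37.000
3.000 121.000 9.500
3.000 121.000 9.500
-7.000 145.000 -9.000
-11.000 161.000 -29.500
-11.000 161.000 -29.500
-15.000 157.000 -52.000
-47.500 61.000 -27.500


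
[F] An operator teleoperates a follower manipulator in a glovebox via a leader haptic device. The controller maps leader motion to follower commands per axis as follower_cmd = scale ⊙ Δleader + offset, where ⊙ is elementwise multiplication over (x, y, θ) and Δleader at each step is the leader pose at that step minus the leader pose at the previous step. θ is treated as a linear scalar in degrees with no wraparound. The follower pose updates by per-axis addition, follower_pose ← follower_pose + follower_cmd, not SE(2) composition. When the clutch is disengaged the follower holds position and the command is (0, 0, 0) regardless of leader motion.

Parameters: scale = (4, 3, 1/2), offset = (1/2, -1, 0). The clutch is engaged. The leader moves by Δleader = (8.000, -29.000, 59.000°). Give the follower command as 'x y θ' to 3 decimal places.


axis x: 4·8.000 + 1/2 = 32.500
axis y: 3·-29.000 + -1 = -88.000
axis θ: 1/2·59.000 + 0 = 29.500

32.500 -88.000 29.500


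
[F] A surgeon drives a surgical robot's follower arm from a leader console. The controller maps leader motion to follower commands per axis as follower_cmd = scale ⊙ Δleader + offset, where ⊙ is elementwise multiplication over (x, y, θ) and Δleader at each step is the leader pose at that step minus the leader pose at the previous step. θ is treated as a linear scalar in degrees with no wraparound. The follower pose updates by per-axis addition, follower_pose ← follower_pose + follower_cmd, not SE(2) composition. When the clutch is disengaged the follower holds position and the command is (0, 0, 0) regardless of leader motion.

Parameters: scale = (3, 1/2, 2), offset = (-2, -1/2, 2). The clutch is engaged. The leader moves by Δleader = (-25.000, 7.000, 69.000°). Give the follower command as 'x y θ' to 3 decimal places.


-77.000 3.000 140.000

axis x: 3·-25.000 + -2 = -77.000
axis y: 1/2·7.000 + -1/2 = 3.000
axis θ: 2·69.000 + 2 = 140.000


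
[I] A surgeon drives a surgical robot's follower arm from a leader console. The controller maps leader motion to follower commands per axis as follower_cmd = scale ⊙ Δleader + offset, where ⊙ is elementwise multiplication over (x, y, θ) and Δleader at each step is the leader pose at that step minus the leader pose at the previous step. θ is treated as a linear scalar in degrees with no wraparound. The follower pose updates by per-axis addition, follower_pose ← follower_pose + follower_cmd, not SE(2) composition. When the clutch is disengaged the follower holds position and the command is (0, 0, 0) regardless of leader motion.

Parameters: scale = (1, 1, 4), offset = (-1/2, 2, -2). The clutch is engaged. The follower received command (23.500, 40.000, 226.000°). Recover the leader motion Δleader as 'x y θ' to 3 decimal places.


axis x: (23.500 − -1/2) / (1) = 24.000
axis y: (40.000 − 2) / (1) = 38.000
axis θ: (226.000 − -2) / (4) = 57.000

24.000 38.000 57.000


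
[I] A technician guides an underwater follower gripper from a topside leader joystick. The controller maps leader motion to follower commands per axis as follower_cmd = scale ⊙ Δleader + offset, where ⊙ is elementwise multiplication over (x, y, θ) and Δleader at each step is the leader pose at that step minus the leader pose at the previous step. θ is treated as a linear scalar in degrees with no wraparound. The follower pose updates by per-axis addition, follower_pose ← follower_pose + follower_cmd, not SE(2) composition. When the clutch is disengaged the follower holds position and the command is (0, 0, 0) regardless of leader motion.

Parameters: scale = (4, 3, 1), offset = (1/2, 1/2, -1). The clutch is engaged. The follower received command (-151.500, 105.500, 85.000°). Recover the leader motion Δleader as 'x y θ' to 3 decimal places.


axis x: (-151.500 − 1/2) / (4) = -38.000
axis y: (105.500 − 1/2) / (3) = 35.000
axis θ: (85.000 − -1) / (1) = 86.000

-38.000 35.000 86.000


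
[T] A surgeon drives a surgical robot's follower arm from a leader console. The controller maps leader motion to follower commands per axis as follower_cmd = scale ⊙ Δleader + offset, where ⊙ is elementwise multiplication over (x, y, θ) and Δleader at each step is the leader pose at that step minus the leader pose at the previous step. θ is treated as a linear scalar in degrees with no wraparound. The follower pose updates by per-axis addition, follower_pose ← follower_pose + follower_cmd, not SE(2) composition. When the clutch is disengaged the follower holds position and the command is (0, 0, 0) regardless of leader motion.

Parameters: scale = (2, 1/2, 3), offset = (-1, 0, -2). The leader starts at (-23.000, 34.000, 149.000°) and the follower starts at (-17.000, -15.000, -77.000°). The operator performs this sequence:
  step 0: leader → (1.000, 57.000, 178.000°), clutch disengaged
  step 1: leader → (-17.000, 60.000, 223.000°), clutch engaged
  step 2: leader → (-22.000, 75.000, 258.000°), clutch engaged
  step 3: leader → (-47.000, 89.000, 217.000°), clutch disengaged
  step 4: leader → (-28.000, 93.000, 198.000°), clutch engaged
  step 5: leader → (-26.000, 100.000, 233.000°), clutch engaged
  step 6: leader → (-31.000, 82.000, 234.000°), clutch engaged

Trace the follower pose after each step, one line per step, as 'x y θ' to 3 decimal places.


step 0: Δleader=(24.000, 23.000, 29.000°), disengaged; cmd=(0,0,0) → follower holds at (-17.000, -15.000, -77.000°)
step 1: Δleader=(-18.000, 3.000, 45.000°), engaged; cmd=(-37.000, 1.500, 133.000°) → follower=(-54.000, -13.500, 56.000°)
step 2: Δleader=(-5.000, 15.000, 35.000°), engaged; cmd=(-11.000, 7.500, 103.000°) → follower=(-65.000, -6.000, 159.000°)
step 3: Δleader=(-25.000, 14.000, -41.000°), disengaged; cmd=(0,0,0) → follower holds at (-65.000, -6.000, 159.000°)
step 4: Δleader=(19.000, 4.000, -19.000°), engaged; cmd=(37.000, 2.000, -59.000°) → follower=(-28.000, -4.000, 100.000°)
step 5: Δleader=(2.000, 7.000, 35.000°), engaged; cmd=(3.000, 3.500, 103.000°) → follower=(-25.000, -0.500, 203.000°)
step 6: Δleader=(-5.000, -18.000, 1.000°), engaged; cmd=(-11.000, -9.000, 1.000°) → follower=(-36.000, -9.500, 204.000°)

-17.000 -15.000 -77.000
-54.000 -13.500 56.000
-65.000 -6.000 159.000
-65.000 -6.000 159.000
-28.000 -4.000 100.000
-25.000 -0.500 203.000
-36.000 -9.500 204.000


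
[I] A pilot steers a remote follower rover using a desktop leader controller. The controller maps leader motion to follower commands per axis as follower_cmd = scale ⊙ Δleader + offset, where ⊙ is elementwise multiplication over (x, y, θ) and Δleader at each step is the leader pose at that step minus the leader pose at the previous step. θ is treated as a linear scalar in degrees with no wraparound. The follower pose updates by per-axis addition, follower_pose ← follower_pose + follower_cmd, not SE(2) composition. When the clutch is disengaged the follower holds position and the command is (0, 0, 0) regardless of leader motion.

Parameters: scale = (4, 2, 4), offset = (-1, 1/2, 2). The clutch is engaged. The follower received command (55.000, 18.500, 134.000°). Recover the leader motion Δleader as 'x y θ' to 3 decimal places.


axis x: (55.000 − -1) / (4) = 14.000
axis y: (18.500 − 1/2) / (2) = 9.000
axis θ: (134.000 − 2) / (4) = 33.000

14.000 9.000 33.000


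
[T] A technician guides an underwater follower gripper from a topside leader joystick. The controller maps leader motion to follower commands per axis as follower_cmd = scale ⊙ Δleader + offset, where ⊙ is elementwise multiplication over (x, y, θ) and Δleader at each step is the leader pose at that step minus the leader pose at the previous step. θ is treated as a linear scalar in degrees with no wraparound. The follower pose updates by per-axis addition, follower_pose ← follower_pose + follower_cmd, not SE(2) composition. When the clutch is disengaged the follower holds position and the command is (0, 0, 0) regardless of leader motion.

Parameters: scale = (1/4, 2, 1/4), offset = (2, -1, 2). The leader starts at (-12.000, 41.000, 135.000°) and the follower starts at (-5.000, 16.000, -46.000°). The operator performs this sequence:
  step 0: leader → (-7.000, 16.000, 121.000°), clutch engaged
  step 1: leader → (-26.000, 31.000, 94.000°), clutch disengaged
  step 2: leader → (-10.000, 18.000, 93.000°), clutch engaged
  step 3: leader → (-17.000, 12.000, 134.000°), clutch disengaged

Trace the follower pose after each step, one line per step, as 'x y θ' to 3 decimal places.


step 0: Δleader=(5.000, -25.000, -14.000°), engaged; cmd=(3.250, -51.000, -1.500°) → follower=(-1.750, -35.000, -47.500°)
step 1: Δleader=(-19.000, 15.000, -27.000°), disengaged; cmd=(0,0,0) → follower holds at (-1.750, -35.000, -47.500°)
step 2: Δleader=(16.000, -13.000, -1.000°), engaged; cmd=(6.000, -27.000, 1.750°) → follower=(4.250, -62.000, -45.750°)
step 3: Δleader=(-7.000, -6.000, 41.000°), disengaged; cmd=(0,0,0) → follower holds at (4.250, -62.000, -45.750°)

-1.750 -35.000 -47.500
-1.750 -35.000 -47.500
4.250 -62.000 -45.750
4.250 -62.000 -45.750


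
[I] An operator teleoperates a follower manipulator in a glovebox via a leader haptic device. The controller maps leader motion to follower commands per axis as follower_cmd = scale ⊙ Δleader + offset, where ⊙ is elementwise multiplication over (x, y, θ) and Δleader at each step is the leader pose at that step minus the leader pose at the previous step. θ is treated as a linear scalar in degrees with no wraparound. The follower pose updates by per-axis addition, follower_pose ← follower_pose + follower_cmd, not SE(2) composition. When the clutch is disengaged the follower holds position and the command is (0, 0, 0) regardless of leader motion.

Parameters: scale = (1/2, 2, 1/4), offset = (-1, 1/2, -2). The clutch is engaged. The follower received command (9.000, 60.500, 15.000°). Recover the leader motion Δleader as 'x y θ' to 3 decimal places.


axis x: (9.000 − -1) / (1/2) = 20.000
axis y: (60.500 − 1/2) / (2) = 30.000
axis θ: (15.000 − -2) / (1/4) = 68.000

20.000 30.000 68.000


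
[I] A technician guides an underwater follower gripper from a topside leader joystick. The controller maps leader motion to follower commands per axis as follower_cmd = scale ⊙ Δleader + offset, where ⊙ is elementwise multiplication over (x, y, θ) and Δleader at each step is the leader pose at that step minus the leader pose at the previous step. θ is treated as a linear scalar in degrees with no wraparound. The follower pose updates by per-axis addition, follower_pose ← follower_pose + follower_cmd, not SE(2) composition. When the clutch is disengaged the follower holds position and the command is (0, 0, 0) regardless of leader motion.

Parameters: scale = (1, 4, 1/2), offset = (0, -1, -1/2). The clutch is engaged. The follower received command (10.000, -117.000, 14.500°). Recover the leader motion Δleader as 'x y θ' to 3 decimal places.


10.000 -29.000 30.000

axis x: (10.000 − 0) / (1) = 10.000
axis y: (-117.000 − -1) / (4) = -29.000
axis θ: (14.500 − -1/2) / (1/2) = 30.000


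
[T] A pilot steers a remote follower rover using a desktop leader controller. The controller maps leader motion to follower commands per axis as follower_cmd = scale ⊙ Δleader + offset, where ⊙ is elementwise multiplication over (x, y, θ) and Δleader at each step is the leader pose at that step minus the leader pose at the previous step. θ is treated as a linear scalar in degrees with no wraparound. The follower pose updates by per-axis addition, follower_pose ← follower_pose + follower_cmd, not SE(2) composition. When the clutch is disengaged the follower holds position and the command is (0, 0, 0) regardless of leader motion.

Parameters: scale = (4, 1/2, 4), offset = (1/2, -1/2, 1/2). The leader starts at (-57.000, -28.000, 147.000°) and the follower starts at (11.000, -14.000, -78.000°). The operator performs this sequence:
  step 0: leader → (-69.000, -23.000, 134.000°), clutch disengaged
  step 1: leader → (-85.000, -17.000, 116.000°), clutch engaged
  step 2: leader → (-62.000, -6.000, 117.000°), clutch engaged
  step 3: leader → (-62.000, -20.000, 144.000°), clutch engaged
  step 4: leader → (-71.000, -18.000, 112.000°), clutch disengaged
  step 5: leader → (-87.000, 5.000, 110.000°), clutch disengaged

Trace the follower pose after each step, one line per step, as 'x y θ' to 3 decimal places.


step 0: Δleader=(-12.000, 5.000, -13.000°), disengaged; cmd=(0,0,0) → follower holds at (11.000, -14.000, -78.000°)
step 1: Δleader=(-16.000, 6.000, -18.000°), engaged; cmd=(-63.500, 2.500, -71.500°) → follower=(-52.500, -11.500, -149.500°)
step 2: Δleader=(23.000, 11.000, 1.000°), engaged; cmd=(92.500, 5.000, 4.500°) → follower=(40.000, -6.500, -145.000°)
step 3: Δleader=(0.000, -14.000, 27.000°), engaged; cmd=(0.500, -7.500, 108.500°) → follower=(40.500, -14.000, -36.500°)
step 4: Δleader=(-9.000, 2.000, -32.000°), disengaged; cmd=(0,0,0) → follower holds at (40.500, -14.000, -36.500°)
step 5: Δleader=(-16.000, 23.000, -2.000°), disengaged; cmd=(0,0,0) → follower holds at (40.500, -14.000, -36.500°)

11.000 -14.000 -78.000
-52.500 -11.500 -149.500
40.000 -6.500 -145.000
40.500 -14.000 -36.500
40.500 -14.000 -36.500
40.500 -14.000 -36.500


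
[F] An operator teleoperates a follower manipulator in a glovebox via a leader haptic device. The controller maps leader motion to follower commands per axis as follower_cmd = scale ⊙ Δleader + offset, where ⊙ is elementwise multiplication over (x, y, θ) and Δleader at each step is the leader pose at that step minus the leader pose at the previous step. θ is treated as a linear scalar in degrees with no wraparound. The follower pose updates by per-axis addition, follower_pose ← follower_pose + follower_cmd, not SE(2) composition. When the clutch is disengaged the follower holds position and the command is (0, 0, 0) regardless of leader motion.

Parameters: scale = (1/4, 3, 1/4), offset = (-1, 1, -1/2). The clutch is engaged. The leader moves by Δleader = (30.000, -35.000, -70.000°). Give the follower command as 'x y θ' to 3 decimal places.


axis x: 1/4·30.000 + -1 = 6.500
axis y: 3·-35.000 + 1 = -104.000
axis θ: 1/4·-70.000 + -1/2 = -18.000

6.500 -104.000 -18.000


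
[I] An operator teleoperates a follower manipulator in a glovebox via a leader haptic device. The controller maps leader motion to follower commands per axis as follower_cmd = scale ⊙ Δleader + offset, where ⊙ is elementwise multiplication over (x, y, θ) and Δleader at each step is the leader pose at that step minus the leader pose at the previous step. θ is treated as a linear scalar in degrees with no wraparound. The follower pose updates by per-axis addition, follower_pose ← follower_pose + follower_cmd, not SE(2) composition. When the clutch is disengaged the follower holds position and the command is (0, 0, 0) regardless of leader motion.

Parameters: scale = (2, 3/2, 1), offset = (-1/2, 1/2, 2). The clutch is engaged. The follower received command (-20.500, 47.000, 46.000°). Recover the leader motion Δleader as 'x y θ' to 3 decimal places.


-10.000 31.000 44.000

axis x: (-20.500 − -1/2) / (2) = -10.000
axis y: (47.000 − 1/2) / (3/2) = 31.000
axis θ: (46.000 − 2) / (1) = 44.000


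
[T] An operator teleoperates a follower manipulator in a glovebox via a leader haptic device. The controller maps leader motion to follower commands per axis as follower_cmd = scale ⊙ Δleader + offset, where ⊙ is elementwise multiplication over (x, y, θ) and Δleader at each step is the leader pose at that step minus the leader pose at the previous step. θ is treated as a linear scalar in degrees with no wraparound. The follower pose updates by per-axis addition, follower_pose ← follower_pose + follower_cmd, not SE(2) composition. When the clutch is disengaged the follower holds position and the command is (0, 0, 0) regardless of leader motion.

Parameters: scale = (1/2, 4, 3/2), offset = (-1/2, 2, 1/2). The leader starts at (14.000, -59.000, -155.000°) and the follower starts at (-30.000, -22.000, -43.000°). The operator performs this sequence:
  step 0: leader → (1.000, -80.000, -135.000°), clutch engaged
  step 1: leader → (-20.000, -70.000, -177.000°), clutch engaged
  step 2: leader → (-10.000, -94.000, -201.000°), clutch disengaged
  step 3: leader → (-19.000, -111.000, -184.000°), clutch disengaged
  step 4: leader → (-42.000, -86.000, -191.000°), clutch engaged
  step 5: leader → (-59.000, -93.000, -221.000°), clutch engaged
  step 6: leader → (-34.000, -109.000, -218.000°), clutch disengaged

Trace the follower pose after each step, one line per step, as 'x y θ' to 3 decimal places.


step 0: Δleader=(-13.000, -21.000, 20.000°), engaged; cmd=(-7.000, -82.000, 30.500°) → follower=(-37.000, -104.000, -12.500°)
step 1: Δleader=(-21.000, 10.000, -42.000°), engaged; cmd=(-11.000, 42.000, -62.500°) → follower=(-48.000, -62.000, -75.000°)
step 2: Δleader=(10.000, -24.000, -24.000°), disengaged; cmd=(0,0,0) → follower holds at (-48.000, -62.000, -75.000°)
step 3: Δleader=(-9.000, -17.000, 17.000°), disengaged; cmd=(0,0,0) → follower holds at (-48.000, -62.000, -75.000°)
step 4: Δleader=(-23.000, 25.000, -7.000°), engaged; cmd=(-12.000, 102.000, -10.000°) → follower=(-60.000, 40.000, -85.000°)
step 5: Δleader=(-17.000, -7.000, -30.000°), engaged; cmd=(-9.000, -26.000, -44.500°) → follower=(-69.000, 14.000, -129.500°)
step 6: Δleader=(25.000, -16.000, 3.000°), disengaged; cmd=(0,0,0) → follower holds at (-69.000, 14.000, -129.500°)

-37.000 -104.000 -12.500
-48.000 -62.000 -75.000
-48.000 -62.000 -75.000
-48.000 -62.000 -75.000
-60.000 40.000 -85.000
-69.000 14.000 -129.500
-69.000 14.000 -129.500
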